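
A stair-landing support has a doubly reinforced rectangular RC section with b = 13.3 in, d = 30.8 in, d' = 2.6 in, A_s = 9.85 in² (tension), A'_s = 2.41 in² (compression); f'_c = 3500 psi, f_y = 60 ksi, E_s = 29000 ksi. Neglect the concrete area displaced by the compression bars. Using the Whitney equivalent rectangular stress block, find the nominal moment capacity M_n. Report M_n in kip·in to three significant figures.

M_n ≈ 15300 kip·in

Assume both steels yield.
a = (A_s − A'_s) f_y/(0.85 f'_c b) = (9.85 − 2.41) × 60/(0.85 × 3.5 × 13.3) = 11.282 in.
c = a/β₁ = 11.282/0.85 = 13.273 in; ε'_s = 0.003(c − d')/c = 0.0024 ≥ ε_y = 0.0021, so the compression steel yields.
M_n = (A_s − A'_s) f_y (d − a/2) + A'_s f_y (d − d') = 446.4 × (30.8 − 5.641) + 144.6 × (30.8 − 2.6) = 11231.0 + 4077.7 = 15308.7 kip·in.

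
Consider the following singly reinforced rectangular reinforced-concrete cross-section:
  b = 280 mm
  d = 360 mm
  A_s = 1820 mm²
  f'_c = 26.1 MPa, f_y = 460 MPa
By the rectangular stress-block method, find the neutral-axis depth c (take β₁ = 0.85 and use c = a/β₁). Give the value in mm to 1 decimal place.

T = A_s f_y = 1820 × 460 = 837200 N = 837.2 kN.
Setting C = 0.85 f'_c a b equal to T: a = 837200/(0.85 × 26.1 × 280) = 134.776 mm.
With β₁ = 0.85, c = a/β₁ = 134.776/0.85 = 158.6 mm.

c ≈ 158.6 mm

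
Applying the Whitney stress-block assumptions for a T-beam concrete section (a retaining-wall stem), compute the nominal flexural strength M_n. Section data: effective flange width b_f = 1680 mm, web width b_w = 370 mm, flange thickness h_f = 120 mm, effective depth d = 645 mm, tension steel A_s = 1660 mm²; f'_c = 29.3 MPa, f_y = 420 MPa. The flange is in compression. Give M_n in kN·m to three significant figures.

Tension: T = A_s f_y = 1660 × 420 = 697200 N.
Try a within the flange: a = T/(0.85 f'_c b_f) = 697200/(0.85 × 29.3 × 1680) = 16.66 mm.
Since a = 16.66 ≤ h_f = 120 mm, the stress block lies entirely in the flange; analyse as a rectangular beam of width b_f.
M_n = T(d − a/2) = 697200 × (645 − 8.33) = 443.89 × 10⁶ N·mm.
M_n = 443.89 kN·m.

M_n ≈ 444 kN·m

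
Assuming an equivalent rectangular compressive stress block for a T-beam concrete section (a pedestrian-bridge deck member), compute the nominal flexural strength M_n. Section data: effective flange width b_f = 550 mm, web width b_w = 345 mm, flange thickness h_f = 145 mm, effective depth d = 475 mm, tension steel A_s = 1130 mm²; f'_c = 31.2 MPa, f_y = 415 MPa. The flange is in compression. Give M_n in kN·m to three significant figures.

M_n ≈ 215 kN·m

Tension: T = A_s f_y = 1130 × 415 = 468950 N.
Try a within the flange: a = T/(0.85 f'_c b_f) = 468950/(0.85 × 31.2 × 550) = 32.15 mm.
Since a = 32.15 ≤ h_f = 145 mm, the stress block lies entirely in the flange; analyse as a rectangular beam of width b_f.
M_n = T(d − a/2) = 468950 × (475 − 16.075) = 215.21 × 10⁶ N·mm.
M_n = 215.21 kN·m.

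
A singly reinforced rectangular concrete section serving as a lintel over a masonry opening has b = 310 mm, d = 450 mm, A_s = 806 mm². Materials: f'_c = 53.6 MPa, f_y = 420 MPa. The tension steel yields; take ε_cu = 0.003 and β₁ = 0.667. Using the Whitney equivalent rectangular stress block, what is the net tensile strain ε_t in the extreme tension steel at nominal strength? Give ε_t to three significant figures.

a = A_s f_y/(0.85 f'_c b) = 23.97 mm.
β₁ = 0.667, so c = a/β₁ = 23.97/0.667 = 35.94 mm.
From the linear strain diagram with ε_cu = 0.003: ε_t = 0.003 (d − c)/c = 0.003 × (450 − 35.94)/35.94 = 0.0346.
Since ε_t ≥ 0.005, the section is tension-controlled.

ε_t ≈ 0.0346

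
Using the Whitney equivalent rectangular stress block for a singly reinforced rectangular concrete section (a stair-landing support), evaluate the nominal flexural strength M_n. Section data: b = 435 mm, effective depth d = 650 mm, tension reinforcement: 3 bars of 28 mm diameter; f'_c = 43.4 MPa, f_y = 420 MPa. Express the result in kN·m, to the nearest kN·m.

M_n ≈ 486 kN·m

A_s = 3 × 616 = 1848 mm².
T = A_s f_y = 1848 × 420 = 776160 N = 776.16 kN.
From C = T: a = T/(0.85 f'_c b) = 776160/(0.85 × 43.4 × 435) = 48.37 mm.
M_n = T(d − a/2) = 776.16 kN × (650 − 24.185) mm = 485.73 kN·m.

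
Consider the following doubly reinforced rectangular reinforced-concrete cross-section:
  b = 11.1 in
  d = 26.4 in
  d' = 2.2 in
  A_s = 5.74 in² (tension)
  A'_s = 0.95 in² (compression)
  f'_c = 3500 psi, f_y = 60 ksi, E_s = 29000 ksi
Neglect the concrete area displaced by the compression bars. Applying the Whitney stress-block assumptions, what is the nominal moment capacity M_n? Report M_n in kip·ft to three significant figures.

Assume both steels yield.
a = (A_s − A'_s) f_y/(0.85 f'_c b) = (5.74 − 0.95) × 60/(0.85 × 3.5 × 11.1) = 8.703 in.
c = a/β₁ = 8.703/0.85 = 10.239 in; ε'_s = 0.003(c − d')/c = 0.0024 ≥ ε_y = 0.0021, so the compression steel yields.
M_n = (A_s − A'_s) f_y (d − a/2) + A'_s f_y (d − d') = 287.4 × (26.4 − 4.3515) + 57 × (26.4 − 2.2) = 6336.7 + 1379.4 = 7716.1 kip·in = 7716.1/12 = 643.01 kip·ft.

M_n ≈ 643 kip·ft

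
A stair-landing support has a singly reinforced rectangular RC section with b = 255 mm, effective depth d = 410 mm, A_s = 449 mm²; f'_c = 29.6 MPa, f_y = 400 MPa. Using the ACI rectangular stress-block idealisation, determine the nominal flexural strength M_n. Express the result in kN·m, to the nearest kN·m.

M_n ≈ 71 kN·m

T = A_s f_y = 449 × 400 = 179600 N = 179.6 kN.
From C = T: a = T/(0.85 f'_c b) = 179600/(0.85 × 29.6 × 255) = 27.99 mm.
M_n = T(d − a/2) = 179.6 kN × (410 − 13.995) mm = 71.12 kN·m.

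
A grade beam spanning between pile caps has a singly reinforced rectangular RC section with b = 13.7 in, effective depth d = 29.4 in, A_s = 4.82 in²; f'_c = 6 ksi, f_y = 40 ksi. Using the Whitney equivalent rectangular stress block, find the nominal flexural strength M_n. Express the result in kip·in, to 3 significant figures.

T = A_s f_y = 4.82 × 40 = 192.8 kips.
a = T/(0.85 f'_c b) = 192.8/(0.85 × 6 × 13.7) = 2.759 in.
M_n = T(d − a/2) = 192.8 × (29.4 − 1.3795) = 5402.4 kip·in.

M_n ≈ 5400 kip·in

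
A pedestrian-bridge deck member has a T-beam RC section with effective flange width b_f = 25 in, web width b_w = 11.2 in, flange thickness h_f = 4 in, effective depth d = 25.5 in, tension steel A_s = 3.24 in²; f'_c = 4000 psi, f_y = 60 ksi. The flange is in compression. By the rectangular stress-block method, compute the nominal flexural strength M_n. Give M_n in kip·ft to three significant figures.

M_n ≈ 395 kip·ft

Tension: T = A_s f_y = 3.24 × 60 = 194.4 kips.
Try a within the flange: a = T/(0.85 f'_c b_f) = 194.4/(0.85 × 4 × 25) = 2.287 in.
Since a = 2.287 ≤ h_f = 4 in, the stress block lies entirely in the flange; analyse as a rectangular beam of width b_f.
M_n = T(d − a/2) = 194.4 × (25.5 − 1.1435) = 4734.9 kip·in.
M_n = 4734.9/12 = 394.58 kip·ft.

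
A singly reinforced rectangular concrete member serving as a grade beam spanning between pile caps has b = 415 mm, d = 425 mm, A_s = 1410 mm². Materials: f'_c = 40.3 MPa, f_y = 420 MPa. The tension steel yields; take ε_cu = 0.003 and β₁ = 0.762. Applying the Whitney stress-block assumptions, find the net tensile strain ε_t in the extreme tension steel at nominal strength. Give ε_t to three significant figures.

a = A_s f_y/(0.85 f'_c b) = 41.66 mm.
β₁ = 0.762, so c = a/β₁ = 41.66/0.762 = 54.67 mm.
From the linear strain diagram with ε_cu = 0.003: ε_t = 0.003 (d − c)/c = 0.003 × (425 − 54.67)/54.67 = 0.0203.
Since ε_t ≥ 0.005, the section is tension-controlled.

ε_t ≈ 0.0203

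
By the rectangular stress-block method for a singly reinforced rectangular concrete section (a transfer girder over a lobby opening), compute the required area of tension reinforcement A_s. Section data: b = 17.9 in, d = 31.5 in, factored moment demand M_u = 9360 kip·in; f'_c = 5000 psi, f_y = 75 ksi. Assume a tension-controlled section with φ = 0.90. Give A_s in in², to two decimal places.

A_s ≈ 4.76 in²

M_n = M_u/φ = 9360/0.90 = 10400 kip·in.
From M_n = 0.85 f'_c a b (d − a/2):
a = d − √(d² − 2M_n/(0.85 f'_c b)) = 31.5 − √(31.5² − 2 × 10400/(0.85 × 5 × 17.9)) = 4.689 in.
A_s = 0.85 f'_c a b / f_y = 0.85 × 5 × 4.689 × 17.9 / 75 = 4.756 in².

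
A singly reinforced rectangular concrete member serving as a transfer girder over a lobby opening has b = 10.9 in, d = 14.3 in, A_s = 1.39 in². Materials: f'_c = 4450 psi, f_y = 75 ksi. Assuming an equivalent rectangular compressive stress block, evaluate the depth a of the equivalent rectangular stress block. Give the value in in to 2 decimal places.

T = A_s f_y = 1.39 × 75 = 104.25 kips.
a = T/(0.85 f'_c b) = 104.25/(0.85 × 4.45 × 10.9) = 2.53 in.

a ≈ 2.53 in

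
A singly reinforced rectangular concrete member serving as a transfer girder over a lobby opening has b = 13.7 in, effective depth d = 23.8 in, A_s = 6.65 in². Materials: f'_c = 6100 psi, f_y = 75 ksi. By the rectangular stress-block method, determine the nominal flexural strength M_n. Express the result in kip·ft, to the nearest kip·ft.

M_n ≈ 843 kip·ft

T = A_s f_y = 6.65 × 75 = 498.75 kips.
a = T/(0.85 f'_c b) = 498.75/(0.85 × 6.1 × 13.7) = 7.021 in.
M_n = T(d − a/2) = 498.75 × (23.8 − 3.5105) = 10119.4 kip·in = 10119.4/12 = 843.28 kip·ft.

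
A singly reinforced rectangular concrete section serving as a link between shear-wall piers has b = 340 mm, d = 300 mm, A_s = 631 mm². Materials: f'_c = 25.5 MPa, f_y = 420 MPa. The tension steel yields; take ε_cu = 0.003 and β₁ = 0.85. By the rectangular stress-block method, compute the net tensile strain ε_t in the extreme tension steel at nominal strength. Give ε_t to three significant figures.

a = A_s f_y/(0.85 f'_c b) = 35.96 mm.
β₁ = 0.85, so c = a/β₁ = 35.96/0.85 = 42.31 mm.
From the linear strain diagram with ε_cu = 0.003: ε_t = 0.003 (d − c)/c = 0.003 × (300 − 42.31)/42.31 = 0.0183.
Since ε_t ≥ 0.005, the section is tension-controlled.

ε_t ≈ 0.0183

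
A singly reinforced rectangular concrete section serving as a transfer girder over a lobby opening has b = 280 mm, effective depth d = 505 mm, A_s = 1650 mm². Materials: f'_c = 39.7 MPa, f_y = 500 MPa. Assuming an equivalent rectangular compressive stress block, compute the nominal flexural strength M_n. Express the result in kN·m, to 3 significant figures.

T = A_s f_y = 1650 × 500 = 825000 N = 825 kN.
From C = T: a = T/(0.85 f'_c b) = 825000/(0.85 × 39.7 × 280) = 87.31 mm.
M_n = T(d − a/2) = 825 kN × (505 − 43.655) mm = 380.61 kN·m.

M_n ≈ 381 kN·m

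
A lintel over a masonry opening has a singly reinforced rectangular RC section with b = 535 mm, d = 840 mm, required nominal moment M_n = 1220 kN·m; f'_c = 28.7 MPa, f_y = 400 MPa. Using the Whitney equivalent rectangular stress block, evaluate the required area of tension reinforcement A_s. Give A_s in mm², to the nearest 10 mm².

A_s ≈ 3910 mm²

With M_n = 0.85 f'_c a b (d − a/2), solve the quadratic for a:
a = d − √(d² − 2M_n/(0.85 f'_c b)) = 840 − √(840² − 2 × 1220×10⁶/(0.85 × 28.7 × 535)) = 119.83 mm.
A_s = 0.85 f'_c a b / f_y = 0.85 × 28.7 × 119.83 × 535 / 400 = 3909.9 mm².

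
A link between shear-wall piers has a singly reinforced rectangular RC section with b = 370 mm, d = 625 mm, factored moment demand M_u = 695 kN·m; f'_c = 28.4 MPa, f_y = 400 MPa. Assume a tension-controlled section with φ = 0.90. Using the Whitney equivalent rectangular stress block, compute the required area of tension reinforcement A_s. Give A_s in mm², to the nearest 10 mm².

M_n = M_u/φ = 695/0.90 = 772.222 kN·m.
With M_n = 0.85 f'_c a b (d − a/2), solve the quadratic for a:
a = d − √(d² − 2M_n/(0.85 f'_c b)) = 625 − √(625² − 2 × 772.222×10⁶/(0.85 × 28.4 × 370)) = 158.41 mm.
A_s = 0.85 f'_c a b / f_y = 0.85 × 28.4 × 158.41 × 370 / 400 = 3537.2 mm².

A_s ≈ 3540 mm²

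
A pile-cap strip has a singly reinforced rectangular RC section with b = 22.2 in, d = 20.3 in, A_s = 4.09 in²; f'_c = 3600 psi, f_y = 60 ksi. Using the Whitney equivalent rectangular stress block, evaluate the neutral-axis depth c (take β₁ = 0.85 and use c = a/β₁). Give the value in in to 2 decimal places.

T = A_s f_y = 4.09 × 60 = 245.4 kips.
a = T/(0.85 f'_c b) = 245.4/(0.85 × 3.6 × 22.2) = 3.6124 in.
With β₁ = 0.85, c = a/β₁ = 3.6124/0.85 = 4.25 in.

c ≈ 4.25 in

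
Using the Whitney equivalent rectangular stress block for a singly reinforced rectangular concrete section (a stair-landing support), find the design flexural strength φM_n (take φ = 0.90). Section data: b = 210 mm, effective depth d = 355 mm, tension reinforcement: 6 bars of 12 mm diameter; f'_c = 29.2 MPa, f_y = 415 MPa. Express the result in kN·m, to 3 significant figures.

A_s = 6 × 113 = 678 mm².
T = A_s f_y = 678 × 415 = 281370 N = 281.37 kN.
From C = T: a = T/(0.85 f'_c b) = 281370/(0.85 × 29.2 × 210) = 53.98 mm.
M_n = T(d − a/2) = 281.37 kN × (355 − 26.99) mm = 92.29 kN·m.
φM_n = 0.90 × 92.29 = 83.06 kN·m.

φM_n ≈ 83.1 kN·m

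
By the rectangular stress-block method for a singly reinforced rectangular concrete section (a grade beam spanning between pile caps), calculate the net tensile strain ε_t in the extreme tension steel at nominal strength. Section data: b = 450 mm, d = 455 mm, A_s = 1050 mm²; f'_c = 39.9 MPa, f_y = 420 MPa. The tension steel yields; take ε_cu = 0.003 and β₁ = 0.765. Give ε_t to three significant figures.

ε_t ≈ 0.0331

a = A_s f_y/(0.85 f'_c b) = 28.90 mm.
β₁ = 0.765, so c = a/β₁ = 28.90/0.765 = 37.78 mm.
From the linear strain diagram with ε_cu = 0.003: ε_t = 0.003 (d − c)/c = 0.003 × (455 − 37.78)/37.78 = 0.0331.
Since ε_t ≥ 0.005, the section is tension-controlled.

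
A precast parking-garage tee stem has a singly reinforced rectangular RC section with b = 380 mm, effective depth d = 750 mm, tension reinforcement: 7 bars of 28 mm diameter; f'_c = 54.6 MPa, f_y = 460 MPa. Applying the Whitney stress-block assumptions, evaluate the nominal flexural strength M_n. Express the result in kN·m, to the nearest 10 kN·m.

A_s = 7 × 616 = 4312 mm².
T = A_s f_y = 4312 × 460 = 1983520 N = 1983.52 kN.
From C = T: a = T/(0.85 f'_c b) = 1983520/(0.85 × 54.6 × 380) = 112.47 mm.
M_n = T(d − a/2) = 1983.52 kN × (750 − 56.235) mm = 1376.10 kN·m.

M_n ≈ 1380 kN·m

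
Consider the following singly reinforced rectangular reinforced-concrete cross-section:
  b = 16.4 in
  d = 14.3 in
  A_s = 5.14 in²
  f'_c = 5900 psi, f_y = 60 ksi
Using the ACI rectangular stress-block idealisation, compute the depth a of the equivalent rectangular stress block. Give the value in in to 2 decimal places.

T = A_s f_y = 5.14 × 60 = 308.4 kips.
a = T/(0.85 f'_c b) = 308.4/(0.85 × 5.9 × 16.4) = 3.75 in.

a ≈ 3.75 in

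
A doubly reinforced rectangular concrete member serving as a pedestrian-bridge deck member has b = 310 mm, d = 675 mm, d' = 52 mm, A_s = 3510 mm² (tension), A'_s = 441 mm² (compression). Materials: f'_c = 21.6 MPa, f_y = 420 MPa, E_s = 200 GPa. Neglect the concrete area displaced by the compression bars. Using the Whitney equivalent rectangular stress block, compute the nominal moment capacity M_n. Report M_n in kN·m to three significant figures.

M_n ≈ 839 kN·m

Assume both tension and compression steel yield.
Net tension couple steel: A_s − A'_s = 3069 mm².
a = (A_s − A'_s) f_y / (0.85 f'_c b) = 1288980/(0.85 × 21.6 × 310) = 226.47 mm.
c = a/β₁ = 226.47/0.85 = 266.44 mm; ε'_s = 0.003(c − d')/c = 0.0024 ≥ f_y/E_s = 0.0021, so compression steel does yield.
M_n = (A_s − A'_s) f_y (d − a/2) + A'_s f_y (d − d') = [1288980 × (675 − 113.235) + 185220 × (675 − 52)] × 10⁻⁶ = 724.10 + 115.39 = 839.49 kN·m.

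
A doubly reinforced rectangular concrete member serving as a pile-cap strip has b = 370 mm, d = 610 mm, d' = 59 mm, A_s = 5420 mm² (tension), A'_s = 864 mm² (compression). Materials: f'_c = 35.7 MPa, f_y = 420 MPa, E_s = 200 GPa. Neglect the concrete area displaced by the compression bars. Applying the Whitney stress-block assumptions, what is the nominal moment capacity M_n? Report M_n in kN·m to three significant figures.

M_n ≈ 1200 kN·m

Assume both tension and compression steel yield.
Net tension couple steel: A_s − A'_s = 4556 mm².
a = (A_s − A'_s) f_y / (0.85 f'_c b) = 1913520/(0.85 × 35.7 × 370) = 170.43 mm.
c = a/β₁ = 170.43/0.795 = 214.38 mm; ε'_s = 0.003(c − d')/c = 0.0022 ≥ f_y/E_s = 0.0021, so compression steel does yield.
M_n = (A_s − A'_s) f_y (d − a/2) + A'_s f_y (d − d') = [1913520 × (610 − 85.215) + 362880 × (610 − 59)] × 10⁻⁶ = 1004.19 + 199.95 = 1204.14 kN·m.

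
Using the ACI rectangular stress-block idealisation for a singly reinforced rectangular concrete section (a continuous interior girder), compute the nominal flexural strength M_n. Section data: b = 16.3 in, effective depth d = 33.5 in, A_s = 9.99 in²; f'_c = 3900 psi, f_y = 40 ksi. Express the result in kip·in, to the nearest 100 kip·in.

T = A_s f_y = 9.99 × 40 = 399.6 kips.
a = T/(0.85 f'_c b) = 399.6/(0.85 × 3.9 × 16.3) = 7.395 in.
M_n = T(d − a/2) = 399.6 × (33.5 − 3.6975) = 11909.1 kip·in.

M_n ≈ 11900 kip·in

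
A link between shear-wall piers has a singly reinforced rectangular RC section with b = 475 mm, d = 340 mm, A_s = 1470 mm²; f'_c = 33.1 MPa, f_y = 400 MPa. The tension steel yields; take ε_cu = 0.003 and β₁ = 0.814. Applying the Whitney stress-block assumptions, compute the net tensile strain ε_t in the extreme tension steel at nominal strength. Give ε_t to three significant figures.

a = A_s f_y/(0.85 f'_c b) = 44.00 mm.
β₁ = 0.814, so c = a/β₁ = 44.00/0.814 = 54.05 mm.
From the linear strain diagram with ε_cu = 0.003: ε_t = 0.003 (d − c)/c = 0.003 × (340 − 54.05)/54.05 = 0.0159.
Since ε_t ≥ 0.005, the section is tension-controlled.

ε_t ≈ 0.0159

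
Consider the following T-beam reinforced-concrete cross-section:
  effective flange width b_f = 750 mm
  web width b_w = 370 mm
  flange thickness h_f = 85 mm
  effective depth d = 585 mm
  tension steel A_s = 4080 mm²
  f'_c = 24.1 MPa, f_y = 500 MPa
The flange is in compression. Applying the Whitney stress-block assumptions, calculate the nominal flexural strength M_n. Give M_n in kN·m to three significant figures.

Tension: T = A_s f_y = 4080 × 500 = 2040000 N.
Try a within the flange: a = T/(0.85 f'_c b_f) = 2040000/(0.85 × 24.1 × 750) = 132.78 mm.
a = 132.78 > h_f = 85 mm: the block extends into the web. Split into flange-overhang and web parts.
C_f = 0.85 f'_c (b_f − b_w) h_f = 0.85 × 24.1 × (750 − 370) × 85 = 661666 N.
Remaining web compression depth: a_w = (T − C_f)/(0.85 f'_c b_w) = (2040000 − 661666)/(0.85 × 24.1 × 370) = 181.85 mm.
M_n = C_f(d − h_f/2) + (T − C_f)(d − a_w/2) = 661666 × (585 − 42.5) + 1378334 × (585 − 90.925) = 358.95 + 681.00 = 1039.95 × 10⁶ N·mm.
M_n = 1039.95 kN·m.

M_n ≈ 1040 kN·m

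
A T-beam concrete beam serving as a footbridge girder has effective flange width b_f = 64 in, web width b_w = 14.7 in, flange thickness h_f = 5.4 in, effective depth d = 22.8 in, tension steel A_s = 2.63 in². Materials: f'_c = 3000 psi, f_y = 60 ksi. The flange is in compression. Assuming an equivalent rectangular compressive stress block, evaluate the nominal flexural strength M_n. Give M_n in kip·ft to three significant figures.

Tension: T = A_s f_y = 2.63 × 60 = 157.8 kips.
Try a within the flange: a = T/(0.85 f'_c b_f) = 157.8/(0.85 × 3 × 64) = 0.967 in.
Since a = 0.967 ≤ h_f = 5.4 in, the stress block lies entirely in the flange; analyse as a rectangular beam of width b_f.
M_n = T(d − a/2) = 157.8 × (22.8 − 0.4835) = 3521.5 kip·in.
M_n = 3521.5/12 = 293.46 kip·ft.

M_n ≈ 293 kip·ft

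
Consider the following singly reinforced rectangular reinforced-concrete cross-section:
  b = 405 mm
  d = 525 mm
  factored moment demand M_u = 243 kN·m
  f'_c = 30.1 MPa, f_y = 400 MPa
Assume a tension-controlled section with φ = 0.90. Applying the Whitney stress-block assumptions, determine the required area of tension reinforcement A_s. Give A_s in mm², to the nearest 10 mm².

M_n = M_u/φ = 243/0.90 = 270 kN·m.
With M_n = 0.85 f'_c a b (d − a/2), solve the quadratic for a:
a = d − √(d² − 2M_n/(0.85 f'_c b)) = 525 − √(525² − 2 × 270×10⁶/(0.85 × 30.1 × 405)) = 52.23 mm.
A_s = 0.85 f'_c a b / f_y = 0.85 × 30.1 × 52.23 × 405 / 400 = 1353.0 mm².

A_s ≈ 1350 mm²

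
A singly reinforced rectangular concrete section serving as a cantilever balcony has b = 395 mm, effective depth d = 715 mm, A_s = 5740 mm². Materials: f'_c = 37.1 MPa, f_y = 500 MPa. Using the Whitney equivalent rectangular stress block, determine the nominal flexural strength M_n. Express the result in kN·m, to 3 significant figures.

M_n ≈ 1720 kN·m

T = A_s f_y = 5740 × 500 = 2870000 N = 2870 kN.
From C = T: a = T/(0.85 f'_c b) = 2870000/(0.85 × 37.1 × 395) = 230.41 mm.
M_n = T(d − a/2) = 2870 kN × (715 − 115.205) mm = 1721.41 kN·m.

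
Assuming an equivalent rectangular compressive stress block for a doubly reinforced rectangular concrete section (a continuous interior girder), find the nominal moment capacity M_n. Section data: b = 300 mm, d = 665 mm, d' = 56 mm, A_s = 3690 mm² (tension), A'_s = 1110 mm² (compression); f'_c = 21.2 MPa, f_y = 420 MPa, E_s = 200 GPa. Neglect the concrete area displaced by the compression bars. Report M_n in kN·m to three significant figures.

Assume both tension and compression steel yield.
Net tension couple steel: A_s − A'_s = 2580 mm².
a = (A_s − A'_s) f_y / (0.85 f'_c b) = 1083600/(0.85 × 21.2 × 300) = 200.44 mm.
c = a/β₁ = 200.44/0.85 = 235.81 mm; ε'_s = 0.003(c − d')/c = 0.0023 ≥ f_y/E_s = 0.0021, so compression steel does yield.
M_n = (A_s − A'_s) f_y (d − a/2) + A'_s f_y (d − d') = [1083600 × (665 − 100.22) + 466200 × (665 − 56)] × 10⁻⁶ = 612.00 + 283.92 = 895.92 kN·m.

M_n ≈ 896 kN·m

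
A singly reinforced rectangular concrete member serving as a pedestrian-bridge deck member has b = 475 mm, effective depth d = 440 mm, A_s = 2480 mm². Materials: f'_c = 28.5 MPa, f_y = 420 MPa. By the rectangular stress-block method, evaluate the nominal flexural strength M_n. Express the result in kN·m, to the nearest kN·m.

M_n ≈ 411 kN·m

T = A_s f_y = 2480 × 420 = 1041600 N = 1041.6 kN.
From C = T: a = T/(0.85 f'_c b) = 1041600/(0.85 × 28.5 × 475) = 90.52 mm.
M_n = T(d − a/2) = 1041.6 kN × (440 − 45.26) mm = 411.16 kN·m.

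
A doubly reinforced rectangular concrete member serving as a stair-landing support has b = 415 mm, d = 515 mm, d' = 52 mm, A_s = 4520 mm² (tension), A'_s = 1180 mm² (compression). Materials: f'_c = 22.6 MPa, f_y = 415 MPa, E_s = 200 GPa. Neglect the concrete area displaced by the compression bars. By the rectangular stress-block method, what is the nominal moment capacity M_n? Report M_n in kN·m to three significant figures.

M_n ≈ 820 kN·m

Assume both tension and compression steel yield.
Net tension couple steel: A_s − A'_s = 3340 mm².
a = (A_s − A'_s) f_y / (0.85 f'_c b) = 1386100/(0.85 × 22.6 × 415) = 173.87 mm.
c = a/β₁ = 173.87/0.85 = 204.55 mm; ε'_s = 0.003(c − d')/c = 0.0022 ≥ f_y/E_s = 0.0021, so compression steel does yield.
M_n = (A_s − A'_s) f_y (d − a/2) + A'_s f_y (d − d') = [1386100 × (515 − 86.935) + 489700 × (515 − 52)] × 10⁻⁶ = 593.34 + 226.73 = 820.07 kN·m.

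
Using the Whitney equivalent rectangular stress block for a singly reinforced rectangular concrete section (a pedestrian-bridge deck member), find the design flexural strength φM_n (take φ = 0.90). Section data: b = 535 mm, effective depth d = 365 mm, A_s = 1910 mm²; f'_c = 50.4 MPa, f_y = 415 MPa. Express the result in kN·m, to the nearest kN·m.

φM_n ≈ 248 kN·m

T = A_s f_y = 1910 × 415 = 792650 N = 792.65 kN.
From C = T: a = T/(0.85 f'_c b) = 792650/(0.85 × 50.4 × 535) = 34.58 mm.
M_n = T(d − a/2) = 792.65 kN × (365 − 17.29) mm = 275.61 kN·m.
φM_n = 0.90 × 275.61 = 248.05 kN·m.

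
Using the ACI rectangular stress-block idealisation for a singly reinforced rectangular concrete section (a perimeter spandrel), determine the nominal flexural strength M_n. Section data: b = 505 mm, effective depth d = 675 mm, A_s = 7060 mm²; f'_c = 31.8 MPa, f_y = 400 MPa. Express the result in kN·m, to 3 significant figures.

M_n ≈ 1610 kN·m

T = A_s f_y = 7060 × 400 = 2824000 N = 2824 kN.
From C = T: a = T/(0.85 f'_c b) = 2824000/(0.85 × 31.8 × 505) = 206.88 mm.
M_n = T(d − a/2) = 2824 kN × (675 − 103.44) mm = 1614.09 kN·m.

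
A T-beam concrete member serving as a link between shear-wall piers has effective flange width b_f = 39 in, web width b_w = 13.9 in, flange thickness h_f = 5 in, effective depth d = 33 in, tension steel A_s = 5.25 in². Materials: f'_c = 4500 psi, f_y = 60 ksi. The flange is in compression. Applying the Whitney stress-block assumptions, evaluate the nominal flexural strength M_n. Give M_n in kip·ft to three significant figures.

M_n ≈ 839 kip·ft

Tension: T = A_s f_y = 5.25 × 60 = 315 kips.
Try a within the flange: a = T/(0.85 f'_c b_f) = 315/(0.85 × 4.5 × 39) = 2.112 in.
Since a = 2.112 ≤ h_f = 5 in, the stress block lies entirely in the flange; analyse as a rectangular beam of width b_f.
M_n = T(d − a/2) = 315 × (33 − 1.056) = 10062.4 kip·in.
M_n = 10062.4/12 = 838.53 kip·ft.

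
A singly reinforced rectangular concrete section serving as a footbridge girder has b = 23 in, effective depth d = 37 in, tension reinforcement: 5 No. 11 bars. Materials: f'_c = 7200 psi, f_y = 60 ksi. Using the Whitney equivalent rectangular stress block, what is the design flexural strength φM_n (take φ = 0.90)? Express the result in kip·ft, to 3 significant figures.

φM_n ≈ 1240 kip·ft

A_s = 5 × 1.56 = 7.8 in².
T = A_s f_y = 7.8 × 60 = 468 kips.
a = T/(0.85 f'_c b) = 468/(0.85 × 7.2 × 23) = 3.325 in.
M_n = T(d − a/2) = 468 × (37 − 1.6625) = 16538.0 kip·in = 16538.0/12 = 1378.17 kip·ft.
φM_n = 0.90 × 1378.17 = 1240.35 kip·ft.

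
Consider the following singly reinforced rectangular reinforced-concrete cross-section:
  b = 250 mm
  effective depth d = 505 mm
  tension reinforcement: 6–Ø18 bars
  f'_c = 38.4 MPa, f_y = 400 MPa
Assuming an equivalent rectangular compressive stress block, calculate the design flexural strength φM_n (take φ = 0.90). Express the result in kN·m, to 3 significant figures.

φM_n ≈ 257 kN·m

A_s = 6 × 254 = 1524 mm².
T = A_s f_y = 1524 × 400 = 609600 N = 609.6 kN.
From C = T: a = T/(0.85 f'_c b) = 609600/(0.85 × 38.4 × 250) = 74.71 mm.
M_n = T(d − a/2) = 609.6 kN × (505 − 37.355) mm = 285.08 kN·m.
φM_n = 0.90 × 285.08 = 256.57 kN·m.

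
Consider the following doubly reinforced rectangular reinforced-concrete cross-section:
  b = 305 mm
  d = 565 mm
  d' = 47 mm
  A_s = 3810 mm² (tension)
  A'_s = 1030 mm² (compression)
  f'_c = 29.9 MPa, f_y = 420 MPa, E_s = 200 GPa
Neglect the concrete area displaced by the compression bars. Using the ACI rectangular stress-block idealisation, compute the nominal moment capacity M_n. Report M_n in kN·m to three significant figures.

M_n ≈ 796 kN·m

Assume both tension and compression steel yield.
Net tension couple steel: A_s − A'_s = 2780 mm².
a = (A_s − A'_s) f_y / (0.85 f'_c b) = 1167600/(0.85 × 29.9 × 305) = 150.63 mm.
c = a/β₁ = 150.63/0.836 = 180.18 mm; ε'_s = 0.003(c − d')/c = 0.0022 ≥ f_y/E_s = 0.0021, so compression steel does yield.
M_n = (A_s − A'_s) f_y (d − a/2) + A'_s f_y (d − d') = [1167600 × (565 − 75.315) + 432600 × (565 − 47)] × 10⁻⁶ = 571.76 + 224.09 = 795.85 kN·m.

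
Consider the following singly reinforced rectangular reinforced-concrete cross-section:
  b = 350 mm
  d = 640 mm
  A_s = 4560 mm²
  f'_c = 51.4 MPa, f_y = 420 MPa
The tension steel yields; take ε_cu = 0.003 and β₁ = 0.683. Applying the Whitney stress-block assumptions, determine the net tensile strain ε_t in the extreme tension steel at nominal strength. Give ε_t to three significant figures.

a = A_s f_y/(0.85 f'_c b) = 125.25 mm.
β₁ = 0.683, so c = a/β₁ = 125.25/0.683 = 183.38 mm.
From the linear strain diagram with ε_cu = 0.003: ε_t = 0.003 (d − c)/c = 0.003 × (640 − 183.38)/183.38 = 0.00747.
Since ε_t ≥ 0.005, the section is tension-controlled.

ε_t ≈ 0.00747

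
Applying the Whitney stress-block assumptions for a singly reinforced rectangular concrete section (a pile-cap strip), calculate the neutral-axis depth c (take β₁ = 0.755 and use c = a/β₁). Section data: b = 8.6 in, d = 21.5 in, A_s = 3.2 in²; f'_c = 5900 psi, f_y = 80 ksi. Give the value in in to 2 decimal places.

T = A_s f_y = 3.2 × 80 = 256 kips.
a = T/(0.85 f'_c b) = 256/(0.85 × 5.9 × 8.6) = 5.9357 in.
With β₁ = 0.755, c = a/β₁ = 5.9357/0.755 = 7.86 in.

c ≈ 7.86 in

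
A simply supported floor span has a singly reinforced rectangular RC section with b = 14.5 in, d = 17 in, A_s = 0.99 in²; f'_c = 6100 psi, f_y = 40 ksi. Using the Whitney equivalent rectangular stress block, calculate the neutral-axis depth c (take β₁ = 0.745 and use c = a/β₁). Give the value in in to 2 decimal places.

c ≈ 0.71 in

T = A_s f_y = 0.99 × 40 = 39.6 kips.
a = T/(0.85 f'_c b) = 39.6/(0.85 × 6.1 × 14.5) = 0.5267 in.
With β₁ = 0.745, c = a/β₁ = 0.5267/0.745 = 0.71 in.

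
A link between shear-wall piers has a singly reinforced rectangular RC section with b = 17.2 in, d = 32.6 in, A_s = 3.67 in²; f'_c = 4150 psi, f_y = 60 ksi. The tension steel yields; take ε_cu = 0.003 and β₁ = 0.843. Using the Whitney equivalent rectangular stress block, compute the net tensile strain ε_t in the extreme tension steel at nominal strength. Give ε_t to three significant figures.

a = A_s f_y/(0.85 f'_c b) = 3.629 in.
β₁ = 0.843, so c = a/β₁ = 3.629/0.843 = 4.305 in.
From the linear strain diagram with ε_cu = 0.003: ε_t = 0.003 (d − c)/c = 0.003 × (32.6 − 4.305)/4.305 = 0.0197.
Since ε_t ≥ 0.005, the section is tension-controlled.

ε_t ≈ 0.0197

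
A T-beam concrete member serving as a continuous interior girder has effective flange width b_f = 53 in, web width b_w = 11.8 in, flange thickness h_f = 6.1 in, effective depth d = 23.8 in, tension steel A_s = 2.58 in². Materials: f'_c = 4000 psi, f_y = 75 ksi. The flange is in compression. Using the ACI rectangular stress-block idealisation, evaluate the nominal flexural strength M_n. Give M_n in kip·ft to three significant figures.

Tension: T = A_s f_y = 2.58 × 75 = 193.5 kips.
Try a within the flange: a = T/(0.85 f'_c b_f) = 193.5/(0.85 × 4 × 53) = 1.074 in.
Since a = 1.074 ≤ h_f = 6.1 in, the stress block lies entirely in the flange; analyse as a rectangular beam of width b_f.
M_n = T(d − a/2) = 193.5 × (23.8 − 0.537) = 4501.4 kip·in.
M_n = 4501.4/12 = 375.12 kip·ft.

M_n ≈ 375 kip·ft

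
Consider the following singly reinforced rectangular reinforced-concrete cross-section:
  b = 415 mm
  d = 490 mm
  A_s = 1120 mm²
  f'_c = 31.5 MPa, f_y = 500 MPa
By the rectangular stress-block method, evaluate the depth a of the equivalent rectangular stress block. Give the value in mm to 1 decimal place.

a ≈ 50.4 mm

T = A_s f_y = 1120 × 500 = 560000 N = 560 kN.
Setting C = 0.85 f'_c a b equal to T: a = 560000/(0.85 × 31.5 × 415) = 50.4 mm.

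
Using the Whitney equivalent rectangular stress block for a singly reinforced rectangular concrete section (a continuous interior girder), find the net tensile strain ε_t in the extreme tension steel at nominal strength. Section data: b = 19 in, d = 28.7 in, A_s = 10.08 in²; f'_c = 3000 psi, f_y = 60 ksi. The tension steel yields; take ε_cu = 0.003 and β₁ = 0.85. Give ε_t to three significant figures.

ε_t ≈ 0.00286

a = A_s f_y/(0.85 f'_c b) = 12.483 in.
β₁ = 0.85, so c = a/β₁ = 12.483/0.85 = 14.686 in.
From the linear strain diagram with ε_cu = 0.003: ε_t = 0.003 (d − c)/c = 0.003 × (28.7 − 14.686)/14.686 = 0.00286.
ε_t < 0.004 — the section is over-reinforced for flexure under ACI limits.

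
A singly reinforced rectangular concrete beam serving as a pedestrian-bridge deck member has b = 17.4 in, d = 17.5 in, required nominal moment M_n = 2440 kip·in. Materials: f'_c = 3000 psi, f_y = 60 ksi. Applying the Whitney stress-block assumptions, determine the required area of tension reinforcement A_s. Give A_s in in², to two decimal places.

A_s ≈ 2.58 in²

From M_n = 0.85 f'_c a b (d − a/2):
a = d − √(d² − 2M_n/(0.85 f'_c b)) = 17.5 − √(17.5² − 2 × 2440/(0.85 × 3 × 17.4)) = 3.491 in.
A_s = 0.85 f'_c a b / f_y = 0.85 × 3 × 3.491 × 17.4 / 60 = 2.582 in².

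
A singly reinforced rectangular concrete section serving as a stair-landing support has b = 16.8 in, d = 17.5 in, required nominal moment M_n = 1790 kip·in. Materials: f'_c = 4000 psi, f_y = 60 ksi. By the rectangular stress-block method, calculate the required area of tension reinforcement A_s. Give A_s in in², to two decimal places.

A_s ≈ 1.80 in²

From M_n = 0.85 f'_c a b (d − a/2):
a = d − √(d² − 2M_n/(0.85 f'_c b)) = 17.5 − √(17.5² − 2 × 1790/(0.85 × 4 × 16.8)) = 1.893 in.
A_s = 0.85 f'_c a b / f_y = 0.85 × 4 × 1.893 × 16.8 / 60 = 1.802 in².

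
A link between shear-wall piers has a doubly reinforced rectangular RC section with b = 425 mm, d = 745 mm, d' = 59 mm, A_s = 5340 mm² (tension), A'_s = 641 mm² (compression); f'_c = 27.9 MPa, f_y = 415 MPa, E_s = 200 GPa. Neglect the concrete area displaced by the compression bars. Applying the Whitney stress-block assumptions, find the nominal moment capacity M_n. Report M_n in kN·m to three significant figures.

Assume both tension and compression steel yield.
Net tension couple steel: A_s − A'_s = 4699 mm².
a = (A_s − A'_s) f_y / (0.85 f'_c b) = 1950085/(0.85 × 27.9 × 425) = 193.48 mm.
c = a/β₁ = 193.48/0.85 = 227.62 mm; ε'_s = 0.003(c − d')/c = 0.0022 ≥ f_y/E_s = 0.0021, so compression steel does yield.
M_n = (A_s − A'_s) f_y (d − a/2) + A'_s f_y (d − d') = [1950085 × (745 − 96.74) + 266015 × (745 − 59)] × 10⁻⁶ = 1264.16 + 182.49 = 1446.65 kN·m.

M_n ≈ 1450 kN·m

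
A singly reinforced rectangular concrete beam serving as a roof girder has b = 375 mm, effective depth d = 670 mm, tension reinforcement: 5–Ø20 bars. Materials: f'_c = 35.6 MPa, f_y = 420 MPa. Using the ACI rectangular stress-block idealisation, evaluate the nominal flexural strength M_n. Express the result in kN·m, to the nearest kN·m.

A_s = 5 × 314 = 1570 mm².
T = A_s f_y = 1570 × 420 = 659400 N = 659.4 kN.
From C = T: a = T/(0.85 f'_c b) = 659400/(0.85 × 35.6 × 375) = 58.11 mm.
M_n = T(d − a/2) = 659.4 kN × (670 − 29.055) mm = 422.64 kN·m.

M_n ≈ 423 kN·m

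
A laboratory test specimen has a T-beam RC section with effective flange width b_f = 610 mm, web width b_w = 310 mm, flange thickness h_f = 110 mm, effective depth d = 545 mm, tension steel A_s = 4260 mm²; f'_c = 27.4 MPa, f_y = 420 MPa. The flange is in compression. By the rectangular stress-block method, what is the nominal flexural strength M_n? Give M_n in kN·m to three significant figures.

M_n ≈ 861 kN·m

Tension: T = A_s f_y = 4260 × 420 = 1789200 N.
Try a within the flange: a = T/(0.85 f'_c b_f) = 1789200/(0.85 × 27.4 × 610) = 125.94 mm.
a = 125.94 > h_f = 110 mm: the block extends into the web. Split into flange-overhang and web parts.
C_f = 0.85 f'_c (b_f − b_w) h_f = 0.85 × 27.4 × (610 − 310) × 110 = 768570 N.
Remaining web compression depth: a_w = (T − C_f)/(0.85 f'_c b_w) = (1789200 − 768570)/(0.85 × 27.4 × 310) = 141.36 mm.
M_n = C_f(d − h_f/2) + (T − C_f)(d − a_w/2) = 768570 × (545 − 55) + 1020630 × (545 − 70.68) = 376.60 + 484.11 = 860.71 × 10⁶ N·mm.
M_n = 860.71 kN·m.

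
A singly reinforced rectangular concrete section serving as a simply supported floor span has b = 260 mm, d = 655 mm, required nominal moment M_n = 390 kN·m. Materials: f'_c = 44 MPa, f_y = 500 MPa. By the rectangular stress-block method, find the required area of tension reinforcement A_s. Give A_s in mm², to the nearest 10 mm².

A_s ≈ 1250 mm²

With M_n = 0.85 f'_c a b (d − a/2), solve the quadratic for a:
a = d − √(d² − 2M_n/(0.85 f'_c b)) = 655 − √(655² − 2 × 390×10⁶/(0.85 × 44 × 260)) = 64.40 mm.
A_s = 0.85 f'_c a b / f_y = 0.85 × 44 × 64.40 × 260 / 500 = 1252.5 mm².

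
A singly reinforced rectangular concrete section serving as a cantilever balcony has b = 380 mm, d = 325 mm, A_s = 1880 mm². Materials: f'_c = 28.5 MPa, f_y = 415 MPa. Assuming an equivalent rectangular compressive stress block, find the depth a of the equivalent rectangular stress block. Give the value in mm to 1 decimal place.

T = A_s f_y = 1880 × 415 = 780200 N = 780.2 kN.
Setting C = 0.85 f'_c a b equal to T: a = 780200/(0.85 × 28.5 × 380) = 84.8 mm.

a ≈ 84.8 mm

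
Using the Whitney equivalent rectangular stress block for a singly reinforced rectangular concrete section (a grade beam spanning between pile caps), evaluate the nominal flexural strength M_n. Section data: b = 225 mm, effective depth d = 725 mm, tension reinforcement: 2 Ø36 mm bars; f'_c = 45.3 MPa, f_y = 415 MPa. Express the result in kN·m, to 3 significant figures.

M_n ≈ 571 kN·m

A_s = 2 × 1018 = 2036 mm².
T = A_s f_y = 2036 × 415 = 844940 N = 844.94 kN.
From C = T: a = T/(0.85 f'_c b) = 844940/(0.85 × 45.3 × 225) = 97.53 mm.
M_n = T(d − a/2) = 844.94 kN × (725 − 48.765) mm = 571.38 kN·m.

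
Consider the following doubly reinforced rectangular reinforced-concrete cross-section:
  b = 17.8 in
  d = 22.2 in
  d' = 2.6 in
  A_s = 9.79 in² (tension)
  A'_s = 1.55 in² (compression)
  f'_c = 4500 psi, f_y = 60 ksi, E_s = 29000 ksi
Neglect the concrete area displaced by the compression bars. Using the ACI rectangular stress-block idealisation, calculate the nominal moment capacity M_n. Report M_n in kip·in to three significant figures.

M_n ≈ 11000 kip·in

Assume both steels yield.
a = (A_s − A'_s) f_y/(0.85 f'_c b) = (9.79 − 1.55) × 60/(0.85 × 4.5 × 17.8) = 7.262 in.
c = a/β₁ = 7.262/0.825 = 8.802 in; ε'_s = 0.003(c − d')/c = 0.0021 ≥ ε_y = 0.0021, so the compression steel yields.
M_n = (A_s − A'_s) f_y (d − a/2) + A'_s f_y (d − d') = 494.4 × (22.2 − 3.631) + 93 × (22.2 − 2.6) = 9180.5 + 1822.8 = 11003.3 kip·in.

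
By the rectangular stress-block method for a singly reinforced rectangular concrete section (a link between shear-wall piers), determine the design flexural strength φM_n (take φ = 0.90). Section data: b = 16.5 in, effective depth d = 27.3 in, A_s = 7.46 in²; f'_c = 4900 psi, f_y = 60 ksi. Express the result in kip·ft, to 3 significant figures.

φM_n ≈ 807 kip·ft

T = A_s f_y = 7.46 × 60 = 447.6 kips.
a = T/(0.85 f'_c b) = 447.6/(0.85 × 4.9 × 16.5) = 6.513 in.
M_n = T(d − a/2) = 447.6 × (27.3 − 3.2565) = 10761.9 kip·in = 10761.9/12 = 896.83 kip·ft.
φM_n = 0.90 × 896.83 = 807.15 kip·ft.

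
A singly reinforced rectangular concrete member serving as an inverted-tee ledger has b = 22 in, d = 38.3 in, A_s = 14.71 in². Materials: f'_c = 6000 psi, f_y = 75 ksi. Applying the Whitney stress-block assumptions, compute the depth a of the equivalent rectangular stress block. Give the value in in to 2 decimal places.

a ≈ 9.83 in

T = A_s f_y = 14.71 × 75 = 1103.25 kips.
a = T/(0.85 f'_c b) = 1103.25/(0.85 × 6 × 22) = 9.83 in.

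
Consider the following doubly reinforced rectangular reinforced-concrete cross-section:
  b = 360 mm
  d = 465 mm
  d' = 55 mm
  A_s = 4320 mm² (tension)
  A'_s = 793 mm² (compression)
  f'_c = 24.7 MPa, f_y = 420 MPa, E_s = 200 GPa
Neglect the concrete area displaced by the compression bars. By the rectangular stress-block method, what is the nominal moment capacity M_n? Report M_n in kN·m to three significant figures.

M_n ≈ 680 kN·m

Assume both tension and compression steel yield.
Net tension couple steel: A_s − A'_s = 3527 mm².
a = (A_s − A'_s) f_y / (0.85 f'_c b) = 1481340/(0.85 × 24.7 × 360) = 195.99 mm.
c = a/β₁ = 195.99/0.85 = 230.58 mm; ε'_s = 0.003(c − d')/c = 0.0023 ≥ f_y/E_s = 0.0021, so compression steel does yield.
M_n = (A_s − A'_s) f_y (d − a/2) + A'_s f_y (d − d') = [1481340 × (465 − 97.995) + 333060 × (465 − 55)] × 10⁻⁶ = 543.66 + 136.55 = 680.21 kN·m.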